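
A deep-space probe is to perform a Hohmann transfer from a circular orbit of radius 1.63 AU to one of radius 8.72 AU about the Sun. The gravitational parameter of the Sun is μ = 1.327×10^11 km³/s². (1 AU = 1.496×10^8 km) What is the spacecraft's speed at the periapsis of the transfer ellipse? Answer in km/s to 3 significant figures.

In km: r₁ = 1.63 × 1.496×10^8 = 2.43848×10^8 km; r₂ = 8.72 × 1.496×10^8 = 1.304512×10^9 km.
Transfer-ellipse semi-major axis a_t = (r₁ + r₂)/2 = (2.43848×10^8 + 1.304512×10^9)/2 = 7.7418×10^8 km.
The periapsis of the transfer ellipse is at r = 2.43848×10^8 km.
From the vis-viva equation, v = √[μ(2/r − 1/a_t)] = 30.28 km/s.

v = 30.3 km/s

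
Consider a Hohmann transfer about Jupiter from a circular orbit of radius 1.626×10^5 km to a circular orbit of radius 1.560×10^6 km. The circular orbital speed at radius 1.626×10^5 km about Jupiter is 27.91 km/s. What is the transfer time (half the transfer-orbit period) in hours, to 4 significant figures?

From the circular-orbit relation v² = μ/r at r = 1.626×10^5 km: μ = v²r = (27.91)² × 1.626×10^5 = 1.26660×10^8 km³/s².
Semi-major axis of the transfer orbit: a_t = (1.626×10^5 + 1.560×10^6)/2 = 8.613×10^5 km.
Half the transfer-orbit period gives t = π√(a_t³/μ) = 2.2313×10^5 s.
Converting: 2.2313×10^5 s ÷ 3600 s/hour = 61.98 hours.

t = 61.98 hours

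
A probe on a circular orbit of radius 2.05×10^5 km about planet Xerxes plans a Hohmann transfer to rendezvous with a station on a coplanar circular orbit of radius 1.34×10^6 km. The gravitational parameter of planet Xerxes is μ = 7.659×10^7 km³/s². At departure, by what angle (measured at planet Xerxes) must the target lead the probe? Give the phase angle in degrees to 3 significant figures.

φ = 101°

Transfer-ellipse semi-major axis a_t = (r₁ + r₂)/2 = (2.050×10^5 + 1.340×10^6)/2 = 7.725×10^5 km.
The half-period of the transfer ellipse is t = π√(a_t³/μ) = 2.4373×10^5 s.
Target angular speed ω₂ = √(μ/r₂³) = 5.6419×10^-6 rad/s.
Angle swept by the target during transfer: ω₂·t = 1.3751 rad = 78.79°.
Arrival is 180° from departure on the ellipse, so φ = 180° − 78.79° = 101°.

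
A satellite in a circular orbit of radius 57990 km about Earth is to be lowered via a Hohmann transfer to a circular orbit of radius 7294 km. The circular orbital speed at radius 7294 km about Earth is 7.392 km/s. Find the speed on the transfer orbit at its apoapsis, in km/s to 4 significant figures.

From the circular-orbit relation v² = μ/r at r = 7294 km: μ = v²r = (7.392)² × 7294 = 3.98556×10^5 km³/s².
Semi-major axis of the transfer orbit: a_t = (57990 + 7294)/2 = 32642 km.
The apoapsis of the transfer ellipse is at r = 57990 km.
From the vis-viva equation, v = √[μ(2/r − 1/a_t)] = 1.239 km/s.

v = 1.239 km/s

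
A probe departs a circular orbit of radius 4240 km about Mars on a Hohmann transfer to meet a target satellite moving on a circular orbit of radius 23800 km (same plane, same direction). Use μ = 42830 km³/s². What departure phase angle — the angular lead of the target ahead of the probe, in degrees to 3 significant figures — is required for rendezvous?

φ = 98.6°

The Hohmann ellipse has a_t = (r₁ + r₂)/2 = 14020 km.
Transfer time t = π√(a_t³/μ) = 25200 s.
Target angular speed ω₂ = √(μ/r₂³) = 5.6365×10^-5 rad/s.
Angle swept by the target during transfer: ω₂·t = 1.4204 rad = 81.38°.
The probe traverses 180° on the transfer ellipse, so the target must lead by 180° − 81.38° = 98.6°.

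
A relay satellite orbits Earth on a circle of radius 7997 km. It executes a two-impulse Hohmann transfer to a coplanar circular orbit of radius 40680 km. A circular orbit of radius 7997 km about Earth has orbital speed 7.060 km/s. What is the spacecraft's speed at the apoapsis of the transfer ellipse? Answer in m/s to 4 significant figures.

v = 1794 m/s

From the circular-orbit relation v² = μ/r at r = 7997 km: μ = v²r = (7.060)² × 7997 = 3.98599×10^5 km³/s².
Semi-major axis of the transfer orbit: a_t = (7997 + 40680)/2 = 24338.5 km.
The apoapsis of the transfer ellipse is at r = 40680 km.
Applying v² = μ(2/r − 1/a_t): v = 1.794 km/s.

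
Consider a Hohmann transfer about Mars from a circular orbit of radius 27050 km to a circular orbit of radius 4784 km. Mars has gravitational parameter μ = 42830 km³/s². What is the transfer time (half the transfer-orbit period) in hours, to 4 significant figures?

Semi-major axis of the transfer orbit: a_t = (27050 + 4784)/2 = 15917 km.
Half the transfer-orbit period gives t = π√(a_t³/μ) = 30484 s.
Converting: 30484 s ÷ 3600 s/hour = 8.468 hours.

t = 8.468 hours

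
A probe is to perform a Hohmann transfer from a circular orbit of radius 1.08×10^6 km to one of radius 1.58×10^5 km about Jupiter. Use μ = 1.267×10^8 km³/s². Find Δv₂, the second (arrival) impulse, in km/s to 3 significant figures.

The Hohmann ellipse has a_t = (r₁ + r₂)/2 = 6.190×10^5 km.
On the circular orbit at r = 1.580×10^5 km, v_c = √(μ/r) = 28.318 km/s.
Transfer-orbit speed at the same r (vis-viva, a = a_t): v_t = √[μ(2/r − 1/a_t)] = 37.405 km/s.
Δv₂ = |v_t − v_c| = |37.405 − 28.318| = 9.087 km/s.

Δv₂ = 9.09 km/s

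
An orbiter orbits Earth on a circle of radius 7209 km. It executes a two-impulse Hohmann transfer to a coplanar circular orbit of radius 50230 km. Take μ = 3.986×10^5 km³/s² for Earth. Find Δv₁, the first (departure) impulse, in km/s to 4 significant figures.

Δv₁ = 2.398 km/s

Semi-major axis of the transfer orbit: a_t = (7209 + 50230)/2 = 28719.5 km.
On the circular orbit at r = 7209 km, v_c = √(μ/r) = 7.436 km/s.
Vis-viva on the transfer ellipse at r = 7209 km gives v_t = √[μ(2/r − 1/a_t)] = 9.834 km/s.
Δv₁ = |v_t − v_c| = |9.834 − 7.436| = 2.398 km/s.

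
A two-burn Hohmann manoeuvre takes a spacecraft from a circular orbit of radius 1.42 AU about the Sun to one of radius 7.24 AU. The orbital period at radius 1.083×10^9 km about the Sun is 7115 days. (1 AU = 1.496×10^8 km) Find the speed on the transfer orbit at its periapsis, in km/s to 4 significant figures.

From Kepler's third law T² = 4π²r³/μ at r = 1.083×10^9 km, T = 7115 days = 7115 × 86400 s = 6.14736×10^8 s: μ = 4π²r³/T² = 1.32699×10^11 km³/s².
In km: r₁ = 1.42 × 1.496×10^8 = 2.12432×10^8 km; r₂ = 7.24 × 1.496×10^8 = 1.083104×10^9 km.
Semi-major axis of the transfer orbit: a_t = (2.12432×10^8 + 1.083104×10^9)/2 = 6.47768×10^8 km.
The periapsis of the transfer ellipse is at r = 2.12432×10^8 km.
From the vis-viva equation, v = √[μ(2/r − 1/a_t)] = 32.32 km/s.

v = 32.32 km/s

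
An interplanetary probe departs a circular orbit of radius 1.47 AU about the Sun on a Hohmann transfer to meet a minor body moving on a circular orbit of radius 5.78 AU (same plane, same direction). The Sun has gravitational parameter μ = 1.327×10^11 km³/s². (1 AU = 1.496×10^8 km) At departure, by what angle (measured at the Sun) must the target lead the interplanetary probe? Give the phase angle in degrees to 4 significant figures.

φ = 90.60°

In km: r₁ = 1.47 × 1.496×10^8 = 2.19912×10^8 km; r₂ = 5.78 × 1.496×10^8 = 8.64688×10^8 km.
The Hohmann ellipse has a_t = (r₁ + r₂)/2 = 5.423×10^8 km.
The half-period of the transfer ellipse is t = π√(a_t³/μ) = 1.08912×10^8 s.
Target angular speed ω₂ = √(μ/r₂³) = 1.43267×10^-8 rad/s.
Angle swept by the target during transfer: ω₂·t = 1.5603 rad = 89.40°.
Arrival is 180° from departure on the ellipse, so φ = 180° − 89.40° = 90.60°.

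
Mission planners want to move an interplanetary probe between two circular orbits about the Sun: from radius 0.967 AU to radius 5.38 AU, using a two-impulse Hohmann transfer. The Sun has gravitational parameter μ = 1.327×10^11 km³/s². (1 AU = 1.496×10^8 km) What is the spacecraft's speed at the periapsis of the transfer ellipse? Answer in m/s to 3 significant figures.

In km: r₁ = 0.967 × 1.496×10^8 = 1.446632×10^8 km; r₂ = 5.38 × 1.496×10^8 = 8.04848×10^8 km.
The Hohmann ellipse has a_t = (r₁ + r₂)/2 = 4.747556×10^8 km.
At periapsis, r = 1.446632×10^8 km.
From the vis-viva equation, v = √[μ(2/r − 1/a_t)] = 39.43 km/s.

v = 39400 m/s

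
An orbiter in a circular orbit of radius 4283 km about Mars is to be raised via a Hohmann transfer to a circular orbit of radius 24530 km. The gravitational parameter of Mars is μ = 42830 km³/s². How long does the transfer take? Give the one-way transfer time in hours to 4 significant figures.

t = 7.291 hours

Transfer-ellipse semi-major axis a_t = (r₁ + r₂)/2 = (4283 + 24530)/2 = 14406.5 km.
Half the transfer-orbit period gives t = π√(a_t³/μ) = 26249 s.
Converting: 26249 s ÷ 3600 s/hour = 7.291 hours.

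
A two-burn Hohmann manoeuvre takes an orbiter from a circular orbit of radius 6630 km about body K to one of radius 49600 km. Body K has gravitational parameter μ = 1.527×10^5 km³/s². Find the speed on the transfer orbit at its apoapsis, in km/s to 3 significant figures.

Semi-major axis of the transfer orbit: a_t = (6630 + 49600)/2 = 28115 km.
At apoapsis, r = 49600 km.
Vis-viva: v = √[μ(2/r − 1/a_t)] = √[1.527×10^5 × (2/49600 − 1/28115)] = 0.8521 km/s.

v = 0.852 km/s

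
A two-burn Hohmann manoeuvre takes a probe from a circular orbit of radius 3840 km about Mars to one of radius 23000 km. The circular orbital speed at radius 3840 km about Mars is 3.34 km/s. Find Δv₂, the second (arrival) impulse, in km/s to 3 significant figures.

Δv₂ = 0.635 km/s

From the circular-orbit relation v² = μ/r at r = 3840 km: μ = v²r = (3.34)² × 3840 = 42837.5 km³/s².
Transfer-ellipse semi-major axis a_t = (r₁ + r₂)/2 = (3840 + 23000)/2 = 13420 km.
Circular speed at r = 23000 km: v_c = √(μ/r) = 1.3647 km/s.
Transfer-orbit speed at the same r (vis-viva, a = a_t): v_t = √[μ(2/r − 1/a_t)] = 0.73002 km/s.
Δv₂ = |v_t − v_c| = |0.73002 − 1.3647| = 0.6347 km/s.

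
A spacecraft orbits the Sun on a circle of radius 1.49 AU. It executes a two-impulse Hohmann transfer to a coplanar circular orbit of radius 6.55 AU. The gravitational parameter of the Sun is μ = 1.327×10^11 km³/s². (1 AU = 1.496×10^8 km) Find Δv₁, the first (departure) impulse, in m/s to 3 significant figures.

In km: r₁ = 1.49 × 1.496×10^8 = 2.22904×10^8 km; r₂ = 6.55 × 1.496×10^8 = 9.7988×10^8 km.
Semi-major axis of the transfer orbit: a_t = (2.22904×10^8 + 9.7988×10^8)/2 = 6.01392×10^8 km.
On the circular orbit at r = 2.22904×10^8 km, v_c = √(μ/r) = 24.3993 km/s.
Transfer-orbit speed at the same r (vis-viva, a = a_t): v_t = √[μ(2/r − 1/a_t)] = 31.1447 km/s.
Δv₁ = |v_t − v_c| = |31.1447 − 24.3993| = 6.745 km/s.

Δv₁ = 6750 m/s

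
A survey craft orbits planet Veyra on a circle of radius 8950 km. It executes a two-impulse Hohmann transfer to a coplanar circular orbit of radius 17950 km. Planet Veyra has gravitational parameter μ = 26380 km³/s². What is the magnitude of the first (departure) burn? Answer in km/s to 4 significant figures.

Δv₁ = 0.2665 km/s

Transfer-ellipse semi-major axis a_t = (r₁ + r₂)/2 = (8950 + 17950)/2 = 13450 km.
Circular speed at r = 8950 km: v_c = √(μ/r) = 1.7168 km/s.
Vis-viva on the transfer ellipse at r = 8950 km gives v_t = √[μ(2/r − 1/a_t)] = 1.9833 km/s.
Δv₁ = |v_t − v_c| = |1.9833 − 1.7168| = 0.2665 km/s.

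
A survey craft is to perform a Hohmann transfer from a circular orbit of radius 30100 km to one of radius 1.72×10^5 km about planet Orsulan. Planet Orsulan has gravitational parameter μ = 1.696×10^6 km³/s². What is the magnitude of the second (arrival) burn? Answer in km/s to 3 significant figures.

Δv₂ = 1.43 km/s

The Hohmann ellipse has a_t = (r₁ + r₂)/2 = 1.0105×10^5 km.
Circular speed at r = 1.720×10^5 km: v_c = √(μ/r) = 3.140 km/s.
Vis-viva on the transfer ellipse at r = 1.720×10^5 km gives v_t = √[μ(2/r − 1/a_t)] = 1.714 km/s.
Δv₂ = |v_t − v_c| = |1.714 − 3.140| = 1.426 km/s.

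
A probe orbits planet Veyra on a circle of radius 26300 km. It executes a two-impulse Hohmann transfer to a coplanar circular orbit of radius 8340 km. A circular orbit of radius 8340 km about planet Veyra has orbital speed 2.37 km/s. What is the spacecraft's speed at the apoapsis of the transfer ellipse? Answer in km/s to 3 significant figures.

From the circular-orbit relation v² = μ/r at r = 8340 km: μ = v²r = (2.37)² × 8340 = 46844.9 km³/s².
Transfer-ellipse semi-major axis a_t = (r₁ + r₂)/2 = (26300 + 8340)/2 = 17320 km.
At apoapsis, r = 26300 km.
From the vis-viva equation, v = √[μ(2/r − 1/a_t)] = 0.9261 km/s.

v = 0.926 km/s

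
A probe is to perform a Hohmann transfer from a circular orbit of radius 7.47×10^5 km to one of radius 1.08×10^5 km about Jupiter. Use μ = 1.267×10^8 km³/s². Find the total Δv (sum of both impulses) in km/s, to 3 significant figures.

The Hohmann ellipse has a_t = (r₁ + r₂)/2 = 4.275×10^5 km.
At r₁ the circular-orbit speed is v₁ = √(μ/r₁) = 13.024 km/s.
On the transfer ellipse at r₁, vis-viva equation gives v_a = √[μ(2/r₁ − 1/a_t)] = 6.5459 km/s.
First burn Δv₁ = |v_a − v₁| = 6.478 km/s.
Circular speed at r₂: v₂ = √(μ/r₂) = 34.2513 km/s.
Transfer-orbit speed at r₂: v_p = √[μ(2/r₂ − 1/a_t)] = 45.2761 km/s.
Second burn Δv₂ = |v₂ − v_p| = 11.02 km/s.
Total Δv = Δv₁ + Δv₂ = 17.50 km/s.

Δv = 17.5 km/s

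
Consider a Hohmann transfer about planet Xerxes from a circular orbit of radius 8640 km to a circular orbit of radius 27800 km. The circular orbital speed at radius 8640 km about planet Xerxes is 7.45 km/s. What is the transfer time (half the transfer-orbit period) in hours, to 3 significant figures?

t = 3.10 hours

From the circular-orbit relation v² = μ/r at r = 8640 km: μ = v²r = (7.45)² × 8640 = 4.79542×10^5 km³/s².
Transfer-ellipse semi-major axis a_t = (r₁ + r₂)/2 = (8640 + 27800)/2 = 18220 km.
Half the transfer-orbit period gives t = π√(a_t³/μ) = 11160 s.
Converting: 11160 s ÷ 3600 s/hour = 3.10 hours.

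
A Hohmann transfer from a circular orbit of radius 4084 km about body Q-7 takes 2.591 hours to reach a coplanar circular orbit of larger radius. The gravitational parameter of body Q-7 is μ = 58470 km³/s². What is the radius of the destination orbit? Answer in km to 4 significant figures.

r₂ = 11950 km

Transfer time t = 2.591 hours = 9327.6 s, and t = π√(a_t³/μ).
So a_t = (μ t²/π²)^(1/3) = (58470 × (9327.6)² / π²)^(1/3) = 8017.8 km.
Since a_t = (r₁ + r₂)/2, r₂ = 2a_t − r₁ = 2×8017.8 − 4084 = 11951.6 km.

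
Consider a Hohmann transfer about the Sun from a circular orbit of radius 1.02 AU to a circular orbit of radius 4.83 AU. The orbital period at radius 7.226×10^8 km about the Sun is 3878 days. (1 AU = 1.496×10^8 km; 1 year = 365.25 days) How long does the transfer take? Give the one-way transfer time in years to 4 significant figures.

From Kepler's third law T² = 4π²r³/μ at r = 7.226×10^8 km, T = 3878 days = 3878 × 86400 s = 3.350592×10^8 s: μ = 4π²r³/T² = 1.32682×10^11 km³/s².
In km: r₁ = 1.02 × 1.496×10^8 = 1.52592×10^8 km; r₂ = 4.83 × 1.496×10^8 = 7.22568×10^8 km.
Transfer-ellipse semi-major axis a_t = (r₁ + r₂)/2 = (1.52592×10^8 + 7.22568×10^8)/2 = 4.3758×10^8 km.
By Kepler's third law the transfer-orbit period is T = 2π√(a_t³/μ), so t = T/2 = 7.895×10^7 s.
Converting: 7.895×10^7 s ÷ 3.15576×10^7 s/year (365.25 × 86400) = 2.502 years.

t = 2.502 years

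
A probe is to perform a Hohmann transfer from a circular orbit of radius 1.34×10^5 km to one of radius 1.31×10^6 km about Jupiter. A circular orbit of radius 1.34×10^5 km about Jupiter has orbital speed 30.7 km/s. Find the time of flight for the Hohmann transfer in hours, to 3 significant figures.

From the circular-orbit relation v² = μ/r at r = 1.34×10^5 km: μ = v²r = (30.7)² × 1.34×10^5 = 1.26294×10^8 km³/s².
Semi-major axis of the transfer orbit: a_t = (1.340×10^5 + 1.310×10^6)/2 = 7.220×10^5 km.
Transfer time t = π√(a_t³/μ) = π√((7.220×10^5)³ / 1.26294×10^8) = 1.715×10^5 s.
Converting: 1.715×10^5 s ÷ 3600 s/hour = 47.6 hours.

t = 47.6 hours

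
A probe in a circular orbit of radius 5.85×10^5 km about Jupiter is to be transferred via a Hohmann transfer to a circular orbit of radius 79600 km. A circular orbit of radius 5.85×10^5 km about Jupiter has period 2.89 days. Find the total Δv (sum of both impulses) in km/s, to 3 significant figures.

From Kepler's third law T² = 4π²r³/μ at r = 5.85×10^5 km, T = 2.89 days = 2.89 × 86400 s = 2.49696×10^5 s: μ = 4π²r³/T² = 1.26766×10^8 km³/s².
Semi-major axis of the transfer orbit: a_t = (5.850×10^5 + 79600)/2 = 3.323×10^5 km.
Circular speed at r₁: v₁ = √(μ/r₁) = √(1.26766×10^8/5.850×10^5) = 14.721 km/s.
Transfer-orbit speed at r₁ (v² = μ(2/r − 1/a)): v_a = √[μ(2/r₁ − 1/a_t)] = 7.2047 km/s.
First burn Δv₁ = |v_a − v₁| = 7.516 km/s.
Circular speed at r₂: v₂ = √(μ/r₂) = 39.91 km/s.
Transfer-orbit speed at r₂: v_p = √[μ(2/r₂ − 1/a_t)] = 52.95 km/s.
Second burn Δv₂ = |v₂ − v_p| = 13.04 km/s.
Total Δv = Δv₁ + Δv₂ = 20.56 km/s.

Δv = 20.6 km/s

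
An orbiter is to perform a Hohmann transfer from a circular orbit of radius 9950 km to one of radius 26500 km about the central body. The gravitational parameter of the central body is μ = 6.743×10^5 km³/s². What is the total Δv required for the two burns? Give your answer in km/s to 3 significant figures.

Δv = 3.01 km/s

Transfer-ellipse semi-major axis a_t = (r₁ + r₂)/2 = (9950 + 26500)/2 = 18225 km.
At r₁ the circular-orbit speed is v₁ = √(μ/r₁) = 8.232 km/s.
On the transfer ellipse at r₁, vis-viva gives v_p = √[μ(2/r₁ − 1/a_t)] = 9.927 km/s.
First burn Δv₁ = |v_p − v₁| = 1.695 km/s.
At r₂, v₂ = √(μ/r₂) = 5.044 km/s.
Transfer-orbit speed at r₂: v_a = √[μ(2/r₂ − 1/a_t)] = 3.727 km/s.
Second burn Δv₂ = |v₂ − v_a| = 1.317 km/s.
Total Δv = Δv₁ + Δv₂ = 3.012 km/s.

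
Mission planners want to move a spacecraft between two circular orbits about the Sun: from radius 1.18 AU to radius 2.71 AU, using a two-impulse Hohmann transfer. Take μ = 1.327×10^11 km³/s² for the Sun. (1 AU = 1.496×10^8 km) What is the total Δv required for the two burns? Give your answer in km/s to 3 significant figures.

In km: r₁ = 1.18 × 1.496×10^8 = 1.76528×10^8 km; r₂ = 2.71 × 1.496×10^8 = 4.05416×10^8 km.
Transfer-ellipse semi-major axis a_t = (r₁ + r₂)/2 = (1.76528×10^8 + 4.05416×10^8)/2 = 2.90972×10^8 km.
Circular speed at r₁: v₁ = √(μ/r₁) = √(1.327×10^11/1.76528×10^8) = 27.4176 km/s.
Transfer-orbit speed at r₁ (vis-viva equation): v_p = √[μ(2/r₁ − 1/a_t)] = 32.3634 km/s.
First burn Δv₁ = |v_p − v₁| = 4.946 km/s.
At r₂, v₂ = √(μ/r₂) = 18.09 km/s.
Transfer-orbit speed at r₂: v_a = √[μ(2/r₂ − 1/a_t)] = 14.09 km/s.
Second burn Δv₂ = |v₂ − v_a| = 4.000 km/s.
Δv = Δv₁ + Δv₂ = 4.946 + 4.000 = 8.946 km/s.

Δv = 8.95 km/s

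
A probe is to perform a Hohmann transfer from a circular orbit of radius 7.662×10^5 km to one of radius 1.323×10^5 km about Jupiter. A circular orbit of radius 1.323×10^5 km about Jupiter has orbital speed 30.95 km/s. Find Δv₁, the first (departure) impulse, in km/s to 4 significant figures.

Δv₁ = 5.882 km/s

From the circular-orbit relation v² = μ/r at r = 1.323×10^5 km: μ = v²r = (30.95)² × 1.323×10^5 = 1.26731×10^8 km³/s².
Transfer-ellipse semi-major axis a_t = (r₁ + r₂)/2 = (7.662×10^5 + 1.323×10^5)/2 = 4.4925×10^5 km.
Circular speed at r = 7.662×10^5 km: v_c = √(μ/r) = 12.861 km/s.
Vis-viva on the transfer ellipse at r = 7.662×10^5 km gives v_t = √[μ(2/r − 1/a_t)] = 6.9792 km/s.
Δv₁ = |v_t − v_c| = |6.9792 − 12.861| = 5.882 km/s.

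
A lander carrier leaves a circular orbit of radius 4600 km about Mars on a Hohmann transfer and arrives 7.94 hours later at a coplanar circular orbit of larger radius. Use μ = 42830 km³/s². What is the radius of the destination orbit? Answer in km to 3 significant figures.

r₂ = 25900 km

Transfer time t = 7.94 hours = 28584 s, and t = π√(a_t³/μ).
So a_t = (μ t²/π²)^(1/3) = (42830 × (28584)² / π²)^(1/3) = 15249 km.
Since a_t = (r₁ + r₂)/2, r₂ = 2a_t − r₁ = 2×15249 − 4600 = 25898 km.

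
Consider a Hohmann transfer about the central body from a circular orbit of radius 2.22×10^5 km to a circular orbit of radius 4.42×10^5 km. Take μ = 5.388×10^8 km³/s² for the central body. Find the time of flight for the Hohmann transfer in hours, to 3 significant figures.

t = 7.19 hours

Transfer-ellipse semi-major axis a_t = (r₁ + r₂)/2 = (2.220×10^5 + 4.420×10^5)/2 = 3.320×10^5 km.
By Kepler's third law the transfer-orbit period is T = 2π√(a_t³/μ), so t = T/2 = 25890 s.
Converting: 25890 s ÷ 3600 s/hour = 7.19 hours.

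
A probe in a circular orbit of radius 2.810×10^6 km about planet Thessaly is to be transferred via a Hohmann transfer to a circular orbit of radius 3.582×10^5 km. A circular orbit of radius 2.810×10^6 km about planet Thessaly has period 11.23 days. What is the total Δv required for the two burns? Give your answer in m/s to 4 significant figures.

From Kepler's third law T² = 4π²r³/μ at r = 2.810×10^6 km, T = 11.23 days = 11.23 × 86400 s = 9.70272×10^5 s: μ = 4π²r³/T² = 9.30447×10^8 km³/s².
Semi-major axis of the transfer orbit: a_t = (2.810×10^6 + 3.582×10^5)/2 = 1.5841×10^6 km.
Circular speed at r₁: v₁ = √(μ/r₁) = √(9.30447×10^8/2.810×10^6) = 18.196702 km/s.
On the transfer ellipse at r₁, vis-viva equation gives v_a = √[μ(2/r₁ − 1/a_t)] = 8.6529498 km/s.
First burn Δv₁ = |v_a − v₁| = 9.5438 km/s.
Circular speed at r₂: v₂ = √(μ/r₂) = 50.966 km/s.
Transfer-orbit speed at r₂: v_p = √[μ(2/r₂ − 1/a_t)] = 67.880 km/s.
Second burn Δv₂ = |v₂ − v_p| = 16.914 km/s.
Total Δv = Δv₁ + Δv₂ = 26.46 km/s.

Δv = 26460 m/s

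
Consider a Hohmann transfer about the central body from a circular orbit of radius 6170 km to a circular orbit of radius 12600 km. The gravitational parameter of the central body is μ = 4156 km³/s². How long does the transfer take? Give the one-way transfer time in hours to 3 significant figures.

t = 12.3 hours

Semi-major axis of the transfer orbit: a_t = (6170 + 12600)/2 = 9385 km.
Transfer time t = π√(a_t³/μ) = π√((9385)³ / 4156) = 44310 s.
Converting: 44310 s ÷ 3600 s/hour = 12.3 hours.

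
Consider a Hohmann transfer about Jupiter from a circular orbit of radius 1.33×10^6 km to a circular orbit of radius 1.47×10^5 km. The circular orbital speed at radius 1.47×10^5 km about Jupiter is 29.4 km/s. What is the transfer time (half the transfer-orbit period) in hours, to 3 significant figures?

From the circular-orbit relation v² = μ/r at r = 1.47×10^5 km: μ = v²r = (29.4)² × 1.47×10^5 = 1.27061×10^8 km³/s².
Transfer-ellipse semi-major axis a_t = (r₁ + r₂)/2 = (1.330×10^6 + 1.470×10^5)/2 = 7.385×10^5 km.
By Kepler's third law the transfer-orbit period is T = 2π√(a_t³/μ), so t = T/2 = 1.769×10^5 s.
Converting: 1.769×10^5 s ÷ 3600 s/hour = 49.1 hours.

t = 49.1 hours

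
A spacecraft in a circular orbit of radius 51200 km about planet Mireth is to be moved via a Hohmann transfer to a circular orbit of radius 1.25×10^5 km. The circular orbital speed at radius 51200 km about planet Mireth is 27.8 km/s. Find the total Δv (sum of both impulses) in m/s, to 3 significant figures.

From the circular-orbit relation v² = μ/r at r = 51200 km: μ = v²r = (27.8)² × 51200 = 3.95694×10^7 km³/s².
Semi-major axis of the transfer orbit: a_t = (51200 + 1.250×10^5)/2 = 88100 km.
Circular speed at r₁: v₁ = √(μ/r₁) = √(3.95694×10^7/51200) = 27.80000 km/s.
Transfer-orbit speed at r₁ (vis-viva): v_p = √[μ(2/r₁ − 1/a_t)] = 33.11402 km/s.
First burn Δv₁ = |v_p − v₁| = 5.31402 km/s.
Circular speed at r₂: v₂ = √(μ/r₂) = 17.7920 km/s.
Transfer-orbit speed at r₂: v_a = √[μ(2/r₂ − 1/a_t)] = 13.5635 km/s.
Second burn Δv₂ = |v₂ − v_a| = 4.22850 km/s.
Δv = Δv₁ + Δv₂ = 5.31402 + 4.22850 = 9.543 km/s.

Δv = 9540 m/s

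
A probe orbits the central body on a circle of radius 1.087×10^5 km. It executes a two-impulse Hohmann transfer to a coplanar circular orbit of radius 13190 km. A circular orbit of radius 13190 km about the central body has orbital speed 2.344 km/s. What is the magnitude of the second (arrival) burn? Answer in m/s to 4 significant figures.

From the circular-orbit relation v² = μ/r at r = 13190 km: μ = v²r = (2.344)² × 13190 = 72470.3 km³/s².
Transfer-ellipse semi-major axis a_t = (r₁ + r₂)/2 = (1.087×10^5 + 13190)/2 = 60945 km.
Circular speed at r = 13190 km: v_c = √(μ/r) = 2.3440 km/s.
Transfer-orbit speed at the same r (vis-viva, a = a_t): v_t = √[μ(2/r − 1/a_t)] = 3.1304 km/s.
Δv₂ = |v_t − v_c| = |3.1304 − 2.3440| = 0.7864 km/s.

Δv₂ = 786.4 m/s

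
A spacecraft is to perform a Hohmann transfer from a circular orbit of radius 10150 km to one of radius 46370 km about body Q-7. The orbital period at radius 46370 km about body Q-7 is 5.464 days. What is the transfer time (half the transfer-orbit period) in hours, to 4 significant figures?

t = 31.20 hours

From Kepler's third law T² = 4π²r³/μ at r = 46370 km, T = 5.464 days = 5.464 × 86400 s = 4.720896×10^5 s: μ = 4π²r³/T² = 17661.3 km³/s².
The Hohmann ellipse has a_t = (r₁ + r₂)/2 = 28260 km.
Half the transfer-orbit period gives t = π√(a_t³/μ) = 1.12304×10^5 s.
Converting: 1.12304×10^5 s ÷ 3600 s/hour = 31.20 hours.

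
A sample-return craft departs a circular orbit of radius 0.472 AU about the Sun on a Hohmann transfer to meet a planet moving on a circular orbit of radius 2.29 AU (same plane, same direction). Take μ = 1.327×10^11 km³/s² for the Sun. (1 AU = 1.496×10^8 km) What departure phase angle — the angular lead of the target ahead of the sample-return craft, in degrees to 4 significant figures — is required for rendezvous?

φ = 95.70°

In km: r₁ = 0.472 × 1.496×10^8 = 7.06112×10^7 km; r₂ = 2.29 × 1.496×10^8 = 3.42584×10^8 km.
Semi-major axis of the transfer orbit: a_t = (7.06112×10^7 + 3.42584×10^8)/2 = 2.065976×10^8 km.
Transfer time t = π√(a_t³/μ) = 2.561×10^7 s.
Target angular speed ω₂ = √(μ/r₂³) = 5.745×10^-8 rad/s.
Angle swept by the target during transfer: ω₂·t = 1.4713 rad = 84.30°.
Arrival is 180° from departure on the ellipse, so φ = 180° − 84.30° = 95.70°.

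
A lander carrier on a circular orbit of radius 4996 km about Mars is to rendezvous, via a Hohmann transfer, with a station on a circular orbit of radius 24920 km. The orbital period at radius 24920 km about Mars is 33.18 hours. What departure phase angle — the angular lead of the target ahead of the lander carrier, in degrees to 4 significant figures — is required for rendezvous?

From Kepler's third law T² = 4π²r³/μ at r = 24920 km, T = 33.18 hours = 33.18 × 3600 s = 1.19448×10^5 s: μ = 4π²r³/T² = 42819.9 km³/s².
Semi-major axis of the transfer orbit: a_t = (4996 + 24920)/2 = 14958 km.
Transfer time t = π√(a_t³/μ) = 27770 s.
Target angular speed ω₂ = √(μ/r₂³) = 5.260×10^-5 rad/s.
Angle swept by the target during transfer: ω₂·t = 1.461 rad = 83.71°.
The lander carrier traverses 180° on the transfer ellipse, so the target must lead by 180° − 83.71° = 96.29°.

φ = 96.29°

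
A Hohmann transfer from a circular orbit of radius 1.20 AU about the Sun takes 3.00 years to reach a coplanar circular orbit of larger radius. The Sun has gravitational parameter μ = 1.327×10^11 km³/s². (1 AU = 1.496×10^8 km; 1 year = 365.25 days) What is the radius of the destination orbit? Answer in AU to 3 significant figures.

In km: r₁ = 1.20 × 1.496×10^8 = 1.7952×10^8 km.
Transfer time t = 3.00 years × 365.25 × 86400 s = 9.46728×10^7 s, and t = π√(a_t³/μ).
So a_t = (μ t²/π²)^(1/3) = (1.327×10^11 × (9.46728×10^7)² / π²)^(1/3) = 4.9394×10^8 km.
Since a_t = (r₁ + r₂)/2, r₂ = 2a_t − r₁ = 2×4.9394×10^8 − 1.7952×10^8 = 8.0836×10^8 km.
In AU: r₂ = 8.0836×10^8 / 1.496×10^8 = 5.40 AU.

r₂ = 5.40 AU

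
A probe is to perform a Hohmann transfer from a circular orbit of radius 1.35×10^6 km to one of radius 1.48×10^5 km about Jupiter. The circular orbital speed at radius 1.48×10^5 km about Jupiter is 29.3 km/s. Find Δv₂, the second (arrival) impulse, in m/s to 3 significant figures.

From the circular-orbit relation v² = μ/r at r = 1.48×10^5 km: μ = v²r = (29.3)² × 1.48×10^5 = 1.27057×10^8 km³/s².
The Hohmann ellipse has a_t = (r₁ + r₂)/2 = 7.490×10^5 km.
On the circular orbit at r = 1.480×10^5 km, v_c = √(μ/r) = 29.30 km/s.
Transfer-orbit speed at the same r (vis-viva, a = a_t): v_t = √[μ(2/r − 1/a_t)] = 39.34 km/s.
Δv₂ = |v_t − v_c| = |39.34 − 29.30| = 10.04 km/s.

Δv₂ = 10000 m/s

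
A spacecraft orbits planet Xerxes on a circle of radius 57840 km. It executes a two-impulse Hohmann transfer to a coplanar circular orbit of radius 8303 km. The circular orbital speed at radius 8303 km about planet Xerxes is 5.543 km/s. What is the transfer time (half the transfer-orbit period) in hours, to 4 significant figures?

From the circular-orbit relation v² = μ/r at r = 8303 km: μ = v²r = (5.543)² × 8303 = 2.55108×10^5 km³/s².
Semi-major axis of the transfer orbit: a_t = (57840 + 8303)/2 = 33071.5 km.
Half the transfer-orbit period gives t = π√(a_t³/μ) = 37410 s.
Converting: 37410 s ÷ 3600 s/hour = 10.39 hours.

t = 10.39 hours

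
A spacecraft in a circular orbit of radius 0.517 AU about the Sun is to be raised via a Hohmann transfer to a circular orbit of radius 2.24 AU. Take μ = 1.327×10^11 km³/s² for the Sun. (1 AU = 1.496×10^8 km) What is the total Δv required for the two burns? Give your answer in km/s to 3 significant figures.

Δv = 19.1 km/s

In km: r₁ = 0.517 × 1.496×10^8 = 7.73432×10^7 km; r₂ = 2.24 × 1.496×10^8 = 3.35104×10^8 km.
Transfer-ellipse semi-major axis a_t = (r₁ + r₂)/2 = (7.73432×10^7 + 3.35104×10^8)/2 = 2.062236×10^8 km.
Circular speed at r₁: v₁ = √(μ/r₁) = √(1.327×10^11/7.73432×10^7) = 41.42 km/s.
On the transfer ellipse at r₁, vis-viva equation gives v_p = √[μ(2/r₁ − 1/a_t)] = 52.80 km/s.
First burn Δv₁ = |v_p − v₁| = 11.38 km/s.
At r₂, v₂ = √(μ/r₂) = 19.900 km/s.
Transfer-orbit speed at r₂: v_a = √[μ(2/r₂ − 1/a_t)] = 12.187 km/s.
Second burn Δv₂ = |v₂ − v_a| = 7.713 km/s.
Δv = Δv₁ + Δv₂ = 11.38 + 7.713 = 19.09 km/s.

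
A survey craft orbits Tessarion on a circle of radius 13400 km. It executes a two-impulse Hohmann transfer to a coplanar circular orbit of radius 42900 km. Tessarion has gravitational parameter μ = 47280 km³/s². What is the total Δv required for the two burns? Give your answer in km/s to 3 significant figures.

Δv = 0.766 km/s

Semi-major axis of the transfer orbit: a_t = (13400 + 42900)/2 = 28150 km.
At r₁ the circular-orbit speed is v₁ = √(μ/r₁) = 1.8784 km/s.
On the transfer ellipse at r₁, v² = μ(2/r − 1/a) gives v_p = √[μ(2/r₁ − 1/a_t)] = 2.3189 km/s.
First burn Δv₁ = |v_p − v₁| = 0.4405 km/s.
At r₂, v₂ = √(μ/r₂) = 1.0498 km/s.
Transfer-orbit speed at r₂: v_a = √[μ(2/r₂ − 1/a_t)] = 0.72431 km/s.
Second burn Δv₂ = |v₂ − v_a| = 0.3255 km/s.
Total Δv = Δv₁ + Δv₂ = 0.7660 km/s.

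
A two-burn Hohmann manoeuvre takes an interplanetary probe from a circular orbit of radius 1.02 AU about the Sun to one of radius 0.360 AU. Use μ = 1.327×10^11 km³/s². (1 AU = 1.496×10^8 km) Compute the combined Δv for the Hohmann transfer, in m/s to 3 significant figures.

Δv = 18900 m/s

In km: r₁ = 1.02 × 1.496×10^8 = 1.52592×10^8 km; r₂ = 0.360 × 1.496×10^8 = 5.3856×10^7 km.
Transfer-ellipse semi-major axis a_t = (r₁ + r₂)/2 = (1.52592×10^8 + 5.3856×10^7)/2 = 1.03224×10^8 km.
At r₁ the circular-orbit speed is v₁ = √(μ/r₁) = 29.490 km/s.
Transfer-orbit speed at r₁ (vis-viva equation): v_a = √[μ(2/r₁ − 1/a_t)] = 21.301 km/s.
First burn Δv₁ = |v_a − v₁| = 8.189 km/s.
Circular speed at r₂: v₂ = √(μ/r₂) = 49.64 km/s.
Transfer-orbit speed at r₂: v_p = √[μ(2/r₂ − 1/a_t)] = 60.35 km/s.
Second burn Δv₂ = |v₂ − v_p| = 10.71 km/s.
Δv = Δv₁ + Δv₂ = 8.189 + 10.71 = 18.90 km/s.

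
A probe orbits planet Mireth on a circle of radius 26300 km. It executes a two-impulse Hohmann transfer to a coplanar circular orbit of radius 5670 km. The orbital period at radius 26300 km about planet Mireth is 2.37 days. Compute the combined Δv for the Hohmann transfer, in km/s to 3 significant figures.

From Kepler's third law T² = 4π²r³/μ at r = 26300 km, T = 2.37 days = 2.37 × 86400 s = 2.04768×10^5 s: μ = 4π²r³/T² = 17127.8 km³/s².
Transfer-ellipse semi-major axis a_t = (r₁ + r₂)/2 = (26300 + 5670)/2 = 15985 km.
At r₁ the circular-orbit speed is v₁ = √(μ/r₁) = 0.8070 km/s.
On the transfer ellipse at r₁, v² = μ(2/r − 1/a) gives v_a = √[μ(2/r₁ − 1/a_t)] = 0.4806 km/s.
First burn Δv₁ = |v_a − v₁| = 0.3264 km/s.
At r₂, v₂ = √(μ/r₂) = 1.73804 km/s.
Transfer-orbit speed at r₂: v_p = √[μ(2/r₂ − 1/a_t)] = 2.22937 km/s.
Second burn Δv₂ = |v₂ − v_p| = 0.4913 km/s.
Total Δv = Δv₁ + Δv₂ = 0.8177 km/s.

Δv = 0.818 km/s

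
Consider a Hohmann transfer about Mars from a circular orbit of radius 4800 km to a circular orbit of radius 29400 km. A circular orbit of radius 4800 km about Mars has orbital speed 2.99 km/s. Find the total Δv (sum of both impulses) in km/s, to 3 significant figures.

Δv = 1.50 km/s

From the circular-orbit relation v² = μ/r at r = 4800 km: μ = v²r = (2.99)² × 4800 = 42912.5 km³/s².
The Hohmann ellipse has a_t = (r₁ + r₂)/2 = 17100 km.
At r₁ the circular-orbit speed is v₁ = √(μ/r₁) = 2.9900 km/s.
On the transfer ellipse at r₁, v² = μ(2/r − 1/a) gives v_p = √[μ(2/r₁ − 1/a_t)] = 3.9205 km/s.
First burn Δv₁ = |v_p − v₁| = 0.9305 km/s.
Circular speed at r₂: v₂ = √(μ/r₂) = 1.208142 km/s.
Transfer-orbit speed at r₂: v_a = √[μ(2/r₂ − 1/a_t)] = 0.6400895 km/s.
Second burn Δv₂ = |v₂ − v_a| = 0.5681 km/s.
Total Δv = Δv₁ + Δv₂ = 1.499 km/s.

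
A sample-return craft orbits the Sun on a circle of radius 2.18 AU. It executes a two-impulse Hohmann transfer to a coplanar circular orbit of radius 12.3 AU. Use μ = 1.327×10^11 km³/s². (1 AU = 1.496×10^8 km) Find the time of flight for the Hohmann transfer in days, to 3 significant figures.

In km: r₁ = 2.18 × 1.496×10^8 = 3.26128×10^8 km; r₂ = 12.3 × 1.496×10^8 = 1.84008×10^9 km.
Semi-major axis of the transfer orbit: a_t = (3.26128×10^8 + 1.84008×10^9)/2 = 1.083104×10^9 km.
Transfer time t = π√(a_t³/μ) = π√((1.083104×10^9)³ / 1.327×10^11) = 3.074×10^8 s.
Converting: 3.074×10^8 s ÷ 86400 s/day = 3560 days.

t = 3560 days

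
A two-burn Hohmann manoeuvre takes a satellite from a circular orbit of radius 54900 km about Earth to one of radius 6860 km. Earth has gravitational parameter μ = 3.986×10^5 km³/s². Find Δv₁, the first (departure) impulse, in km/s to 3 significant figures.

Transfer-ellipse semi-major axis a_t = (r₁ + r₂)/2 = (54900 + 6860)/2 = 30880 km.
Circular speed at r = 54900 km: v_c = √(μ/r) = 2.695 km/s.
Transfer-orbit speed at the same r (vis-viva, a = a_t): v_t = √[μ(2/r − 1/a_t)] = 1.270 km/s.
Δv₁ = |v_t − v_c| = |1.270 − 2.695| = 1.425 km/s.

Δv₁ = 1.42 km/s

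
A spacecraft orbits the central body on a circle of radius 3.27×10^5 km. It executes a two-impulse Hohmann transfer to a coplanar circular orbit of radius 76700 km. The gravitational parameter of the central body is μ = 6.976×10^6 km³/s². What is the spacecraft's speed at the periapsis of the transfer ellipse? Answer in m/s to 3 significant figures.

v = 12100 m/s

Semi-major axis of the transfer orbit: a_t = (3.270×10^5 + 76700)/2 = 2.0185×10^5 km.
The periapsis of the transfer ellipse is at r = 76700 km.
Applying v² = μ(2/r − 1/a_t): v = 12.14 km/s.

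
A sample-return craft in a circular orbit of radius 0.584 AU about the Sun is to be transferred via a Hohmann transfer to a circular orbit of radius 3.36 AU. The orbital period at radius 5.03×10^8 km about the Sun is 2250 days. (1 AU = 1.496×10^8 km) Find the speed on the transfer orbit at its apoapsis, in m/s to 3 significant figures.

From Kepler's third law T² = 4π²r³/μ at r = 5.03×10^8 km, T = 2250 days = 2250 × 86400 s = 1.944×10^8 s: μ = 4π²r³/T² = 1.32945×10^11 km³/s².
In km: r₁ = 0.584 × 1.496×10^8 = 8.73664×10^7 km; r₂ = 3.36 × 1.496×10^8 = 5.02656×10^8 km.
Transfer-ellipse semi-major axis a_t = (r₁ + r₂)/2 = (8.73664×10^7 + 5.02656×10^8)/2 = 2.950112×10^8 km.
At apoapsis, r = 5.02656×10^8 km.
From the vis-viva equation, v = √[μ(2/r − 1/a_t)] = 8.850 km/s.

v = 8850 m/s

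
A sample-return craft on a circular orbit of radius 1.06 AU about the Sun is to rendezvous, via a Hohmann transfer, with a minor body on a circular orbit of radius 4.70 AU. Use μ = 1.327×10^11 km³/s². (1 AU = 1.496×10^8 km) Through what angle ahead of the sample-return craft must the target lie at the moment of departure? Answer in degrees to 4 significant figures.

φ = 93.66°

In km: r₁ = 1.06 × 1.496×10^8 = 1.58576×10^8 km; r₂ = 4.70 × 1.496×10^8 = 7.0312×10^8 km.
Transfer-ellipse semi-major axis a_t = (r₁ + r₂)/2 = (1.58576×10^8 + 7.0312×10^8)/2 = 4.30848×10^8 km.
The half-period of the transfer ellipse is t = π√(a_t³/μ) = 7.713×10^7 s.
Target angular speed ω₂ = √(μ/r₂³) = 1.954×10^-8 rad/s.
Angle swept by the target during transfer: ω₂·t = 1.507 rad = 86.34°.
Arrival is 180° from departure on the ellipse, so φ = 180° − 86.34° = 93.66°.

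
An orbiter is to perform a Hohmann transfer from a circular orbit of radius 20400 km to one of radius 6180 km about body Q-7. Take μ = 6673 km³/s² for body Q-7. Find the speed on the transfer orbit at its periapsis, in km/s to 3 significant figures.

v = 1.29 km/s

Transfer-ellipse semi-major axis a_t = (r₁ + r₂)/2 = (20400 + 6180)/2 = 13290 km.
At periapsis, r = 6180 km.
Vis-viva: v = √[μ(2/r − 1/a_t)] = √[6673 × (2/6180 − 1/13290)] = 1.287 km/s.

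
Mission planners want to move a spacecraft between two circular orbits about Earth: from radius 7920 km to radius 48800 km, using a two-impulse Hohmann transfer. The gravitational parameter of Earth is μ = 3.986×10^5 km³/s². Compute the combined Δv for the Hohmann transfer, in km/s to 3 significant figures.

Δv = 3.56 km/s

Semi-major axis of the transfer orbit: a_t = (7920 + 48800)/2 = 28360 km.
Circular speed at r₁: v₁ = √(μ/r₁) = √(3.986×10^5/7920) = 7.094243 km/s.
Transfer-orbit speed at r₁ (vis-viva equation): v_p = √[μ(2/r₁ − 1/a_t)] = 9.305996 km/s.
First burn Δv₁ = |v_p − v₁| = 2.21175 km/s.
At r₂, v₂ = √(μ/r₂) = 2.85798 km/s.
Transfer-orbit speed at r₂: v_a = √[μ(2/r₂ − 1/a_t)] = 1.51032 km/s.
Second burn Δv₂ = |v₂ − v_a| = 1.34766 km/s.
Total Δv = Δv₁ + Δv₂ = 3.559 km/s.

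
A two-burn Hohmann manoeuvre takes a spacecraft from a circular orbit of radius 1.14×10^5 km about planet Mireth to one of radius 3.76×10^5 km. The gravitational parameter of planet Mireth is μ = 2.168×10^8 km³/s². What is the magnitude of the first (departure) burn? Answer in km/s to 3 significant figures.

Transfer-ellipse semi-major axis a_t = (r₁ + r₂)/2 = (1.140×10^5 + 3.760×10^5)/2 = 2.450×10^5 km.
On the circular orbit at r = 1.140×10^5 km, v_c = √(μ/r) = 43.6091 km/s.
Transfer-orbit speed at the same r (vis-viva, a = a_t): v_t = √[μ(2/r − 1/a_t)] = 54.0242 km/s.
Δv₁ = |v_t − v_c| = |54.0242 − 43.6091| = 10.42 km/s.

Δv₁ = 10.4 km/s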